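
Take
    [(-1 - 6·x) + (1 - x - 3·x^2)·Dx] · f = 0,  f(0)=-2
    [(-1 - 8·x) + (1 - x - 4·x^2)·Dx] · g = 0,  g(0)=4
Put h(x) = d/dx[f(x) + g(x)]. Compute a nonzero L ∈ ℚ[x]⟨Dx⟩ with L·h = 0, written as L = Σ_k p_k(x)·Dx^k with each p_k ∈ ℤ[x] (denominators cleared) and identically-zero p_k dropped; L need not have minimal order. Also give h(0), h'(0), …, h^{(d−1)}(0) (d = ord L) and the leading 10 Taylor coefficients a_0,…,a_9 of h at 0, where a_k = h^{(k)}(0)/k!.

L = (-6 - 456·x - 720·x^2 - 2904·x^3 - 6834·x^4 - 15264·x^5 + 5184·x^6) + (6 + 78·x + 246·x^2 + 216·x^3 + 645·x^4 - 6690·x^5 - 8352·x^6 + 3456·x^7)·Dx + (-1 + 2·x - 15·x^2 - 54·x^3 + 328·x^4 + 315·x^5 - 1091·x^6 - 816·x^7 + 432·x^8)·Dx^2  (order 2).
h: a_k = 2, 24, 66, 312, 900, 3180, 9310, 29152, 84582, 249900, …
ICs: h(0) = 2, h′(0) = 24.

f: a_k = -2, -2, -8, -14, -38, -80, -194, -434, -1016, -2318, …
g: a_k = 4, 4, 20, 36, 116, 260, 724, 1764, 4660, 11716, …
Weyl lclm of L_f,L_g ⇒ L₀ (ord ≤ 2).
h=h₀': d/dx-closure on L₀ ⇒ L.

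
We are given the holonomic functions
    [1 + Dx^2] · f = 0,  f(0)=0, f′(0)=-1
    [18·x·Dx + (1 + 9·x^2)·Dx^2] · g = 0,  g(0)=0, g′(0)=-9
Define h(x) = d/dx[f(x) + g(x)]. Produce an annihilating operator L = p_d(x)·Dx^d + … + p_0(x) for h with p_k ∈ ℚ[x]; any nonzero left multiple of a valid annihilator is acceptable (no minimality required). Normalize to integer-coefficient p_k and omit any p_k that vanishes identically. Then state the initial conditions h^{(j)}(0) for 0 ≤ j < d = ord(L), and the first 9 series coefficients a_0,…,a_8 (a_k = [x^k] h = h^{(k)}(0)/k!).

f: a_k = 0, -1, 0, 1/6, 0, -1/120, 0, 1/5040, 0, …
g: a_k = 0, -9, 0, 27, 0, -729/5, 0, 6561/7, 0, …
h₀=f+g: left-lcm gives L₀, ord ≤ 4.
Differentiate: ansatz ord ≤ ord L₀ ⇒ L.
L = (-1926·x + 17820·x^3 + 1458·x^5) + (-17 + 351·x^2 + 4617·x^4 + 729·x^6)·Dx + (-1926·x + 17820·x^3 + 1458·x^5)·Dx^2 + (-17 + 351·x^2 + 4617·x^4 + 729·x^6)·Dx^3  (order 3).
h: a_k = -10, 0, 163/2, 0, -17497/24, 0, 4723921/720, 0, -2380855681/40320, …
ICs: h(0) = -10, h′(0) = 0, h′′(0) = 163.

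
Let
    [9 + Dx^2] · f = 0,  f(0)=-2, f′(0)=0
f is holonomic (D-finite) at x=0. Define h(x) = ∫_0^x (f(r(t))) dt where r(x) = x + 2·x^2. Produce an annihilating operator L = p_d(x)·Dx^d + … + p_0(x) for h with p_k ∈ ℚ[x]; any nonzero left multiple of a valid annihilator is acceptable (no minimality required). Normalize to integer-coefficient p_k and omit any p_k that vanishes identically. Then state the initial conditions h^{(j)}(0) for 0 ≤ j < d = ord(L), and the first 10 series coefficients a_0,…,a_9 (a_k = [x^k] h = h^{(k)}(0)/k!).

L = (9 + 108·x + 432·x^2 + 576·x^3)·Dx - 4·Dx^2 + (1 + 4·x)·Dx^3  (order 3).
h: a_k = 0, -2, 0, 3, 9, 117/20, -9, -6399/280, -1917/80, 3279/2240, …
ICs: h(0) = 0, h′(0) = -2, h′′(0) = 0.

f: a_k = -2, 0, 9, 0, -27/4, 0, 81/40, 0, -729/2240, 0, …
Substitute x→r, Dx→(1/r')Dx; clear ⇒ L₀.
∫: right-multiply L₀ by Dx.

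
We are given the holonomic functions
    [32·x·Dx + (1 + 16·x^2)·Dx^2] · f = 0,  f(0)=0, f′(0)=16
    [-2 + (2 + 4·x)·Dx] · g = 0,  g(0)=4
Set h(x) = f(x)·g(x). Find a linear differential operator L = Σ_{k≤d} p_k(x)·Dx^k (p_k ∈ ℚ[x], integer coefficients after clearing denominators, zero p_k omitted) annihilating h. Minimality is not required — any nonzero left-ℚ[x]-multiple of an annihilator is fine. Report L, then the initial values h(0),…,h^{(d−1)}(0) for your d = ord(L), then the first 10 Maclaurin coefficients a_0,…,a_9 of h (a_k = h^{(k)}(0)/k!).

L = (3 - 32·x - 16·x^2) + (-2 + 28·x + 96·x^2 + 64·x^3)·Dx + (1 + 4·x + 20·x^2 + 64·x^3 + 64·x^4)·Dx^2  (order 2).
h: a_k = 0, 64, 64, -1120/3, -928/3, 51112/15, 47432/15, -4090612/105, -3777628/105, 60850925/126, …
ICs: h(0) = 0, h′(0) = 64.

f: a_k = 0, 16, 0, -256/3, 0, 4096/5, 0, -65536/7, 0, 1048576/9, …
g: a_k = 4, 4, -2, 2, -5/2, 7/2, -21/4, 33/4, -429/32, 715/32, …
L₀ := L_f ⊗_s L_g (sym. prod.), ord ≤ 2.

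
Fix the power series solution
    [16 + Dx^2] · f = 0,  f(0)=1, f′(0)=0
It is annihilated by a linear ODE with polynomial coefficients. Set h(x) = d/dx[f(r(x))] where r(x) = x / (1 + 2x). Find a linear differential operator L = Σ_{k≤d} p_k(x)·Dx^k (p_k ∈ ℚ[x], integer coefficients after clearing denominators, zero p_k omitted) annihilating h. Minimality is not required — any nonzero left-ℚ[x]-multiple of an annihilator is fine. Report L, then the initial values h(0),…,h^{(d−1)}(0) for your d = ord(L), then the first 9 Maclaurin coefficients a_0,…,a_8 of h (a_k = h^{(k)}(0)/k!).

L = (40 + 96·x + 96·x^2) + (12 + 72·x + 144·x^2 + 96·x^3)·Dx + (1 + 8·x + 24·x^2 + 32·x^3 + 16·x^4)·Dx^2  (order 2).
h: a_k = 0, -16, 96, -1024/3, 2560/3, -19712/15, -3584/5, 4820992/315, -2646016/35, …
ICs: h(0) = 0, h′(0) = -16.

f: a_k = 1, 0, -8, 0, 32/3, 0, -256/45, 0, 512/315, …
Substitute x→r, Dx→(1/r')Dx; clear ⇒ L₀.
h=h₀': d/dx-closure on L₀ ⇒ L.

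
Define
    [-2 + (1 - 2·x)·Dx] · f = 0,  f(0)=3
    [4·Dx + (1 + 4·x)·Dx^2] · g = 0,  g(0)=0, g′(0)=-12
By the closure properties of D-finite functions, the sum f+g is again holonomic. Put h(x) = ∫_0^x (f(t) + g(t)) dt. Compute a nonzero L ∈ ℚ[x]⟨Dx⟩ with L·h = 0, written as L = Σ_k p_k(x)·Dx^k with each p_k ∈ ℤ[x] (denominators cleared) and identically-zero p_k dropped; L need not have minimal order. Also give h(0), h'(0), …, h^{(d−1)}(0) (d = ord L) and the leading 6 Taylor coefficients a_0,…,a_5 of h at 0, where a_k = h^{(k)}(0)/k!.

L = (28 + 16·x)·Dx^2 + (-1 + 40·x + 32·x^2)·Dx^3 + (-1 - 3·x + 6·x^2 + 8·x^3)·Dx^4  (order 4).
h: a_k = 0, 3, -3, 12, -10, 48, …
ICs: h(0) = 0, h′(0) = 3, h′′(0) = -6, h′′′(0) = 72.

f: a_k = 3, 6, 12, 24, 48, 96, …
g: a_k = 0, -12, 24, -64, 192, -3072/5, …
Weyl lclm of L_f,L_g ⇒ L₀ (ord ≤ 3).
∫: right-multiply L₀ by Dx.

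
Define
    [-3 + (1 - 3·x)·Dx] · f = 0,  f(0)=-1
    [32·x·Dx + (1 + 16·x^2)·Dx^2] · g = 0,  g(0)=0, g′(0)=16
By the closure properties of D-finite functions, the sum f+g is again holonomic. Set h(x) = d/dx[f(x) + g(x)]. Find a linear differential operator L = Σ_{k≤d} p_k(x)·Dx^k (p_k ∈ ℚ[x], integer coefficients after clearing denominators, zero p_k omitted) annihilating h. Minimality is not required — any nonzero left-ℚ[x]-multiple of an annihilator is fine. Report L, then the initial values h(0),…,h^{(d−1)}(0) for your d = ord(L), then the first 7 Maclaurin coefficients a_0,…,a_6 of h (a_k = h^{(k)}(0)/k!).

L = (-96 + 1152·x + 4608·x^2) + (43 - 96·x + 240·x^2 + 4608·x^3)·Dx + (-3 - 7·x - 112·x^3 + 768·x^4)·Dx^2  (order 2).
h: a_k = 13, -18, -337, -324, 2881, -4374, -80845, …
ICs: h(0) = 13, h′(0) = -18.

f: a_k = -1, -3, -9, -27, -81, -243, -729, …
g: a_k = 0, 16, 0, -256/3, 0, 4096/5, 0, …
Weyl lclm of L_f,L_g ⇒ L₀ (ord ≤ 3).
h₀' ⇒ L via d/dx closure of L₀.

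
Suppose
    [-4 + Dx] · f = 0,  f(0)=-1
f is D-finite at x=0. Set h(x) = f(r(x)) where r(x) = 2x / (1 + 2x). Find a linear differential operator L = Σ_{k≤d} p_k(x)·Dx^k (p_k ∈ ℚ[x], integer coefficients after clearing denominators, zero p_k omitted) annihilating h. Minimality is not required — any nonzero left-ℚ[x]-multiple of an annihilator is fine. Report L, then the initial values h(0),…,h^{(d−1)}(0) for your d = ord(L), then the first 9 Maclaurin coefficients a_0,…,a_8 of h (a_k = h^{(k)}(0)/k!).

f: a_k = -1, -4, -8, -32/3, -32/3, -128/15, -256/45, -1024/315, -512/315, …
Change of var in L_f (x↦r) gives L₀.
L = -8 + (1 + 4·x + 4·x^2)·Dx  (order 1).
h: a_k = -1, -8, -16, 32/3, 64/3, -896/15, 2816/45, 8704/315, -80896/315, …
ICs: h(0) = -1.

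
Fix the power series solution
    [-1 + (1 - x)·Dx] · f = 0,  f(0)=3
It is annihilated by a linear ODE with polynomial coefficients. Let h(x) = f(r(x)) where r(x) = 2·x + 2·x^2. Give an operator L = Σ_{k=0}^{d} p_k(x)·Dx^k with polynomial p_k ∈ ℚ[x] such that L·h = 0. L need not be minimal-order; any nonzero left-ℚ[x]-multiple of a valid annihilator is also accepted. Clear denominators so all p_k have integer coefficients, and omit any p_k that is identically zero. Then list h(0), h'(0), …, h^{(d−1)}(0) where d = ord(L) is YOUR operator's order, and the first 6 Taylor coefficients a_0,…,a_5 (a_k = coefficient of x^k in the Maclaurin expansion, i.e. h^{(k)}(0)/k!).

f: a_k = 3, 3, 3, 3, 3, 3, …
Change of var in L_f (x↦r) gives L₀.
L = (2 + 4·x) + (-1 + 2·x + 2·x^2)·Dx  (order 1).
h: a_k = 3, 6, 18, 48, 132, 360, …
ICs: h(0) = 3.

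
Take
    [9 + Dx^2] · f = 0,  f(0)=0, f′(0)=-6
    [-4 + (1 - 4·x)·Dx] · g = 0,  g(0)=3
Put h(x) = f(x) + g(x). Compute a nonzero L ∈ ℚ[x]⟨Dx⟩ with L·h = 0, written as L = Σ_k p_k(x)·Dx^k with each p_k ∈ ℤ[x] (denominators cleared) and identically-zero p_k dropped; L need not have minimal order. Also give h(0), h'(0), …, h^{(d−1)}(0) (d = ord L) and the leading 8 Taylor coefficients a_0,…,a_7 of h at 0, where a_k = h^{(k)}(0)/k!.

f: a_k = 0, -6, 0, 9, 0, -81/20, 0, 243/280, …
g: a_k = 3, 12, 48, 192, 768, 3072, 12288, 49152, …
L₀ := lclm(L_f,L_g); ord L₀ ≤ 2+1.
L = (-3780 + 2592·x - 5184·x^2) + (369 - 2124·x + 3888·x^2 - 5184·x^3)·Dx + (-420 + 288·x - 576·x^2)·Dx^2 + (41 - 236·x + 432·x^2 - 576·x^3)·Dx^3  (order 3).
h: a_k = 3, 6, 48, 201, 768, 61359/20, 12288, 13762803/280, …
ICs: h(0) = 3, h′(0) = 6, h′′(0) = 96.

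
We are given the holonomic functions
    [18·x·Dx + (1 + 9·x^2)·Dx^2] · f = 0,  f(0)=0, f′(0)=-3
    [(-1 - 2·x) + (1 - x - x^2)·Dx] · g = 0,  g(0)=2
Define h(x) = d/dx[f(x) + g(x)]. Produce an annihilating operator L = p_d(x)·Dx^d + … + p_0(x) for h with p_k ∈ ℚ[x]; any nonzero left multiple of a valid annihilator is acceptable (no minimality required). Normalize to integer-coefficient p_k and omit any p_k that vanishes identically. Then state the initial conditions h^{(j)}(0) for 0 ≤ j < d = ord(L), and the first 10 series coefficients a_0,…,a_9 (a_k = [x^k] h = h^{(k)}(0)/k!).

L = (36 - 144·x - 1440·x^2 - 2376·x^3 - 3186·x^4 - 486·x^6) + (-18 - 24·x + 108·x^2 - 444·x^3 - 2313·x^4 - 2178·x^5 - 243·x^6 - 486·x^7)·Dx + (2 + 10·x + 34·x^2 + 48·x^3 + 123·x^4 - 387·x^5 - 198·x^6 - 81·x^7 - 81·x^8)·Dx^2  (order 2).
h: a_k = -1, 8, 45, 40, -163, 156, 2481, 544, -18693, 1780, …
ICs: h(0) = -1, h′(0) = 8.

f: a_k = 0, -3, 0, 9, 0, -243/5, 0, 2187/7, 0, -2187, …
g: a_k = 2, 2, 4, 6, 10, 16, 26, 42, 68, 110, …
L₀ := lclm(L_f,L_g); ord L₀ ≤ 2+1.
h=h₀': d/dx-closure on L₀ ⇒ L.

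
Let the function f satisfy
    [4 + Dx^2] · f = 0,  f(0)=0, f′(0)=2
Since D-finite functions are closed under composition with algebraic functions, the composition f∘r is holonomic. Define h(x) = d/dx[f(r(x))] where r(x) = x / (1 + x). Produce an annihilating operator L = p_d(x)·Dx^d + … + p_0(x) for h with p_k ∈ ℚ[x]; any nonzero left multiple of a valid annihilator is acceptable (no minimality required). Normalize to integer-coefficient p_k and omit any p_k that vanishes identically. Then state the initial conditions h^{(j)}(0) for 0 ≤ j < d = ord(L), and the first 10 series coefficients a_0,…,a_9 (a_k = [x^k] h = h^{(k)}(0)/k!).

L = (10 + 12·x + 6·x^2) + (6 + 18·x + 18·x^2 + 6·x^3)·Dx + (1 + 4·x + 6·x^2 + 4·x^3 + x^4)·Dx^2  (order 2).
h: a_k = 2, -4, 2, 8, -86/3, 60, -4418/45, 6064/45, -49262/315, 9148/63, …
ICs: h(0) = 2, h′(0) = -4.

f: a_k = 0, 2, 0, -4/3, 0, 4/15, 0, -8/315, 0, 4/2835, …
Change of var in L_f (x↦r) gives L₀.
h=h₀': d/dx-closure on L₀ ⇒ L.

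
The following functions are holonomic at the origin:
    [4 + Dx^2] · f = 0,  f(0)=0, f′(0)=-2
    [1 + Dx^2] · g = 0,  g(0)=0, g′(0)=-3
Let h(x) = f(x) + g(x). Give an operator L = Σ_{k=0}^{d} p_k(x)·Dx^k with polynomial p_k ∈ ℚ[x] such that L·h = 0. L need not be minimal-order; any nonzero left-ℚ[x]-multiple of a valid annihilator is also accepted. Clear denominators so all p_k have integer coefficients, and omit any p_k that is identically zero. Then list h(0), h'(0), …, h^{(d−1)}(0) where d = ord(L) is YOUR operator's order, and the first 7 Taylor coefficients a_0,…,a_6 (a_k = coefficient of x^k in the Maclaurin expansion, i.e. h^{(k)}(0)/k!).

L = 4 + 5·Dx^2 + Dx^4  (order 4).
h: a_k = 0, -5, 0, 11/6, 0, -7/24, 0, …
ICs: h(0) = 0, h′(0) = -5, h′′(0) = 0, h′′′(0) = 11.

f: a_k = 0, -2, 0, 4/3, 0, -4/15, 0, …
g: a_k = 0, -3, 0, 1/2, 0, -1/40, 0, …
Weyl lclm of L_f,L_g ⇒ L₀ (ord ≤ 4).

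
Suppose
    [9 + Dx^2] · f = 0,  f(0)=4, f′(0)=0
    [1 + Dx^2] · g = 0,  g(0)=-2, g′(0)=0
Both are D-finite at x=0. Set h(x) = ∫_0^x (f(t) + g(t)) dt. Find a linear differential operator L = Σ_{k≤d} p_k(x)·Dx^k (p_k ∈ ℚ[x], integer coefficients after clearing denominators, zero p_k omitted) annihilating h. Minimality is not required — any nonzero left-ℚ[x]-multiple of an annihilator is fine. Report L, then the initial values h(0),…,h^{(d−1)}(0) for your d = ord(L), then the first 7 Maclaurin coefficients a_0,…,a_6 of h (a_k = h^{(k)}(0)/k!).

f: a_k = 4, 0, -18, 0, 27/2, 0, -81/20, …
g: a_k = -2, 0, 1, 0, -1/12, 0, 1/360, …
h₀=f+g: left-lcm gives L₀, ord ≤ 4.
Integrate: L := L₀·Dx.
L = 9·Dx + 10·Dx^3 + Dx^5  (order 5).
h: a_k = 0, 2, 0, -17/3, 0, 161/60, 0, …
ICs: h(0) = 0, h′(0) = 2, h′′(0) = 0, h′′′(0) = -34, h′′′′(0) = 0.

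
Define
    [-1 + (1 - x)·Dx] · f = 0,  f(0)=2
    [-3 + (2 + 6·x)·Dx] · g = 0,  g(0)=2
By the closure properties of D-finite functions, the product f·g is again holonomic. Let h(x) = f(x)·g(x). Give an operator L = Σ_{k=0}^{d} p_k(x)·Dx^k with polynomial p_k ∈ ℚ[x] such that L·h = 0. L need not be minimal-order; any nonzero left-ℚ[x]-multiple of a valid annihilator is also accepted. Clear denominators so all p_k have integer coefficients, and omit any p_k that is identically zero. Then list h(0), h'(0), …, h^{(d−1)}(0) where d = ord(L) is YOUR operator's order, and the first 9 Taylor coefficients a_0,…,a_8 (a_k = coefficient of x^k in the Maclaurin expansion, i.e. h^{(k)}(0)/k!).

L = (5 + 3·x) + (-2 - 4·x + 6·x^2)·Dx  (order 1).
h: a_k = 4, 10, 11/2, 49/4, -13/32, 1675/64, -8609/256, 54953/512, -1935421/8192, …
ICs: h(0) = 4.

f: a_k = 2, 2, 2, 2, 2, 2, 2, 2, 2, …
g: a_k = 2, 3, -9/4, 27/8, -405/64, 1701/128, -15309/512, 72171/1024, -2814669/16384, …
h₀=f·g: eliminate ⇒ L₀, order ≤ 1·1.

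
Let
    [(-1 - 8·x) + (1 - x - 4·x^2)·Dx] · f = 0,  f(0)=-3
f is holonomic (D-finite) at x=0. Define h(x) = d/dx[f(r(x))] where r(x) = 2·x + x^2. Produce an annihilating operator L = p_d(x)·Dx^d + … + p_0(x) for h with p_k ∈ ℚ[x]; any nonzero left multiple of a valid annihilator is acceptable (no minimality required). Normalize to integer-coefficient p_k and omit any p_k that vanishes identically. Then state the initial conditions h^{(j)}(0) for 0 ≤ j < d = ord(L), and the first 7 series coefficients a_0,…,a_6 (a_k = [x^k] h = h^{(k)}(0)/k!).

L = (21 + 150·x + 987·x^2 + 2192·x^3 + 2148·x^4 + 960·x^5 + 160·x^6) + (-1 - 15·x + 27·x^2 + 345·x^3 + 700·x^4 + 588·x^5 + 224·x^6 + 32·x^7)·Dx  (order 1).
h: a_k = -6, -126, -828, -6924, -45930, -314802, -2029272, …
ICs: h(0) = -6.

f: a_k = -3, -3, -15, -27, -87, -195, -543, …
f∘r: x↦r, Dx↦Dx/r' in L_f ⇒ L₀.
h=h₀': d/dx-closure on L₀ ⇒ L.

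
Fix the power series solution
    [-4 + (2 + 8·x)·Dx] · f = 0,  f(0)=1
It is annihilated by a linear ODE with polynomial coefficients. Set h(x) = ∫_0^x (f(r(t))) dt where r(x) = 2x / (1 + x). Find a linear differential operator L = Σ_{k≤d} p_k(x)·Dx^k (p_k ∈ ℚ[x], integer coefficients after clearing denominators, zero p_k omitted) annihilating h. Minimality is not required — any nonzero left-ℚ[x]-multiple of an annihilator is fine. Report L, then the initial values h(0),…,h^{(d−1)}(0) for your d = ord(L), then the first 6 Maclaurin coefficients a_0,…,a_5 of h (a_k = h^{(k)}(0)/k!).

f: a_k = 1, 2, -2, 4, -10, 28, …
Change of var in L_f (x↦r) gives L₀.
∫: right-multiply L₀ by Dx.
L = -4·Dx + (1 + 10·x + 9·x^2)·Dx^2  (order 2).
h: a_k = 0, 1, 2, -4, 13, -284/5, …
ICs: h(0) = 0, h′(0) = 1.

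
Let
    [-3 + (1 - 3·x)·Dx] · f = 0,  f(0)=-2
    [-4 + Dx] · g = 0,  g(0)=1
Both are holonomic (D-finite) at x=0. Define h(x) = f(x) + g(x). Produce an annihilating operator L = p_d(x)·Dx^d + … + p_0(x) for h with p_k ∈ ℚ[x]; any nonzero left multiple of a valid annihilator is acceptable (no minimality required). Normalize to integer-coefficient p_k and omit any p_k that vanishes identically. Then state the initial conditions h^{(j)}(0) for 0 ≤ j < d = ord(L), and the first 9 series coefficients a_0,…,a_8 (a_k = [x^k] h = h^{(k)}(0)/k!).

L = (-24 - 144·x) + (2 + 96·x - 144·x^2)·Dx + (1 - 15·x + 36·x^2)·Dx^2  (order 2).
h: a_k = -1, -2, -10, -130/3, -454/3, -7162/15, -65354/45, -1376786/315, -4132918/315, …
ICs: h(0) = -1, h′(0) = -2.

f: a_k = -2, -6, -18, -54, -162, -486, -1458, -4374, -13122, …
g: a_k = 1, 4, 8, 32/3, 32/3, 128/15, 256/45, 1024/315, 512/315, …
h₀=f+g: left-lcm gives L₀, ord ≤ 2.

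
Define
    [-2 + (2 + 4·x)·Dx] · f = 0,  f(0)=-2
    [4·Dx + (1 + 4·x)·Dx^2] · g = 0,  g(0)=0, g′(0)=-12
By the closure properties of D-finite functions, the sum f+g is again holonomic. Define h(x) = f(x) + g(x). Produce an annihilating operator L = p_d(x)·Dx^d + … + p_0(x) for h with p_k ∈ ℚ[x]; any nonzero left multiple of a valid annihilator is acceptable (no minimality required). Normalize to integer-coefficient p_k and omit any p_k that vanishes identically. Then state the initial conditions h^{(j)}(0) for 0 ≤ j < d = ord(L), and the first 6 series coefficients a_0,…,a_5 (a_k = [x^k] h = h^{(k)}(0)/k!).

L = (20 + 16·x)·Dx + (29 + 104·x + 80·x^2)·Dx^2 + (3 + 22·x + 48·x^2 + 32·x^3)·Dx^3  (order 3).
h: a_k = -2, -14, 25, -65, 773/4, -12323/20, …
ICs: h(0) = -2, h′(0) = -14, h′′(0) = 50.

f: a_k = -2, -2, 1, -1, 5/4, -7/4, …
g: a_k = 0, -12, 24, -64, 192, -3072/5, …
Weyl lclm of L_f,L_g ⇒ L₀ (ord ≤ 3).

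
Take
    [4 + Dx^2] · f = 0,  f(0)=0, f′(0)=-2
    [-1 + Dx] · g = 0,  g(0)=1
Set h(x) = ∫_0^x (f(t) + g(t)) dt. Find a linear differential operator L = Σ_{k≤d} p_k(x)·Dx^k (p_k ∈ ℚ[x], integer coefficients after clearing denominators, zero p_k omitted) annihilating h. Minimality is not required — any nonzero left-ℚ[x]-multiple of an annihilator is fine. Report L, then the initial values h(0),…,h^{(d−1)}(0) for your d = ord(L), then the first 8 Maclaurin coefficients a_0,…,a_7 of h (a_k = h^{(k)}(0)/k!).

f: a_k = 0, -2, 0, 4/3, 0, -4/15, 0, 8/315, …
g: a_k = 1, 1, 1/2, 1/6, 1/24, 1/120, 1/720, 1/5040, …
Sum ⇒ L₀ = lclm(L_f,L_g) in ℚ(x)⟨Dx⟩.
h=∫h₀ ⇒ L = L₀·Dx.
L = -4·Dx + 4·Dx^2 - Dx^3 + Dx^4  (order 4).
h: a_k = 0, 1, -1/2, 1/6, 3/8, 1/120, -31/720, 1/5040, …
ICs: h(0) = 0, h′(0) = 1, h′′(0) = -1, h′′′(0) = 1.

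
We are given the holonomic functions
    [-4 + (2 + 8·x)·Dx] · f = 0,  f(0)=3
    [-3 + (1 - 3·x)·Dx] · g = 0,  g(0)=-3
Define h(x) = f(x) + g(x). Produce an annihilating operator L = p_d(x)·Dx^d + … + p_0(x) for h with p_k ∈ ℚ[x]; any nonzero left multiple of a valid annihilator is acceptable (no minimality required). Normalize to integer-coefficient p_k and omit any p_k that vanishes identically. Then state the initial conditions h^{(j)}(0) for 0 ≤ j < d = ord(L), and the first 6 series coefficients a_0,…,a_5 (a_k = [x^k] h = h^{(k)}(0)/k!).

L = (48 + 108·x) + (-22 - 120·x - 324·x^2)·Dx + (1 + 19·x + 6·x^2 - 216·x^3)·Dx^2  (order 2).
h: a_k = 0, -3, -33, -69, -273, -645, …
ICs: h(0) = 0, h′(0) = -3.

f: a_k = 3, 6, -6, 12, -30, 84, …
g: a_k = -3, -9, -27, -81, -243, -729, …
L₀ := lclm(L_f,L_g); ord L₀ ≤ 1+1.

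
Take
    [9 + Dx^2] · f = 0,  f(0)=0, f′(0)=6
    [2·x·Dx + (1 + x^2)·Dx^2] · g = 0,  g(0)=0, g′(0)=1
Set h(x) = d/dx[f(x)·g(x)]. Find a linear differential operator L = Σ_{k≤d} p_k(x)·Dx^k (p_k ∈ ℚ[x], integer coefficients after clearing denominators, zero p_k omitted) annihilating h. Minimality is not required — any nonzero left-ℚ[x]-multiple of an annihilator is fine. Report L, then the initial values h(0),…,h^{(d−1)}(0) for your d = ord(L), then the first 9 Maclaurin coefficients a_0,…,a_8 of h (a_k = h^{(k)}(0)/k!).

f: a_k = 0, 6, 0, -9, 0, 81/20, 0, -243/280, 0, …
g: a_k = 0, 1, 0, -1/3, 0, 1/5, 0, -1/7, 0, …
L₀ := L_f ⊗_s L_g (sym. prod.), ord ≤ 4.
h₀' ⇒ L via d/dx closure of L₀.
L = (20358 + 86886·x^2 + 157437·x^4 + 155520·x^6 + 96228·x^8 + 36450·x^10 + 6561·x^12) + (6372·x + 25596·x^3 + 39960·x^5 + 32400·x^7 + 14580·x^9 + 2916·x^11)·Dx + (3432 + 15828·x^2 + 31110·x^4 + 33588·x^6 + 22032·x^8 + 8424·x^10 + 1458·x^12)·Dx^2 + (708·x + 2844·x^3 + 4440·x^5 + 3600·x^7 + 1620·x^9 + 324·x^11)·Dx^3 + (130 + 686·x^2 + 1513·x^4 + 1812·x^6 + 1260·x^8 + 486·x^10 + 81·x^12)·Dx^4  (order 4).
h: a_k = 0, 12, 0, -44, 0, 99/2, 0, -39, 0, …
ICs: h(0) = 0, h′(0) = 12, h′′(0) = 0, h′′′(0) = -264.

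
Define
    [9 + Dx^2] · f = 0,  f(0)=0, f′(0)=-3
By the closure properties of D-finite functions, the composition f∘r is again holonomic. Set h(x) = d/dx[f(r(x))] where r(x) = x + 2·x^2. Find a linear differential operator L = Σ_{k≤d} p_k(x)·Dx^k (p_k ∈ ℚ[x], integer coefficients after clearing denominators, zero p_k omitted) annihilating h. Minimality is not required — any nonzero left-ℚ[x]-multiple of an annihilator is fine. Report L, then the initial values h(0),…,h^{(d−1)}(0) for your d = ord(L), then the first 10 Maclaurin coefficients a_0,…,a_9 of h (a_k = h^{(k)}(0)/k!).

f: a_k = 0, -3, 0, 9/2, 0, -81/40, 0, 243/560, 0, -243/4480, …
f∘r: x↦r, Dx↦Dx/r' in L_f ⇒ L₀.
h=h₀': d/dx-closure on L₀ ⇒ L.
L = (57 + 144·x + 864·x^2 + 2304·x^3 + 2304·x^4) + (-12 - 48·x)·Dx + (1 + 8·x + 16·x^2)·Dx^2  (order 2).
h: a_k = -3, -12, 27/2, 108, 2079/8, 189/2, -45117/80, -6237/5, -5064363/4480, 124821/224, …
ICs: h(0) = -3, h′(0) = -12.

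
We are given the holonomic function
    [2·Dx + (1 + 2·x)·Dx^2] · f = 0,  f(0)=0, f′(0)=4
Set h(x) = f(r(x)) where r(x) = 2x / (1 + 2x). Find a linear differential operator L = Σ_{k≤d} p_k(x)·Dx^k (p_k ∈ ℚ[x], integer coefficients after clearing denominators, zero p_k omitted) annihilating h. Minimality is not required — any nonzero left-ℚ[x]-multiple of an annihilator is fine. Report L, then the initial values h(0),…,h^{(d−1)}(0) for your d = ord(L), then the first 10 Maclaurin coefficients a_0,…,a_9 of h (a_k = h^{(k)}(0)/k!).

L = (8 + 24·x)·Dx + (1 + 8·x + 12·x^2)·Dx^2  (order 2).
h: a_k = 0, 8, -32, 416/3, -640, 15488/5, -46592/3, 559616/7, -419840, 20154368/9, …
ICs: h(0) = 0, h′(0) = 8.

f: a_k = 0, 4, -4, 16/3, -8, 64/5, -64/3, 256/7, -64, 1024/9, …
f∘r: x↦r, Dx↦Dx/r' in L_f ⇒ L₀.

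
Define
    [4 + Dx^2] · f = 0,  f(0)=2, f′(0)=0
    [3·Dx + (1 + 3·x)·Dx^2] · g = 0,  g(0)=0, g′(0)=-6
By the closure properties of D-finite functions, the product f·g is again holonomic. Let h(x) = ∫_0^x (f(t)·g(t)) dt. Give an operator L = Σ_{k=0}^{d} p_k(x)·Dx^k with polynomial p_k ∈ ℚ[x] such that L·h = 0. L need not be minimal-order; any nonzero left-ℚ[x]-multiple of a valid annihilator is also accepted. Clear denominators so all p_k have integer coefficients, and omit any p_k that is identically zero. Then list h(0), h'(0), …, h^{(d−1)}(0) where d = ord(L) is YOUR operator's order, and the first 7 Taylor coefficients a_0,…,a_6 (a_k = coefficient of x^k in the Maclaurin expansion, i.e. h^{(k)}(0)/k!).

f: a_k = 2, 0, -4, 0, 4/3, 0, -8/45, …
g: a_k = 0, -6, 9, -18, 81/2, -486/5, 243, …
h₀=f·g: eliminate ⇒ L₀, order ≤ 2·2.
h=∫h₀ ⇒ L = L₀·Dx.
L = (-1112 - 1248·x + 7344·x^2 + 27648·x^3 + 20736·x^4)·Dx + (-48 + 2160·x + 10368·x^2 + 10368·x^3)·Dx^2 + (-250 + 240·x + 4968·x^2 + 13824·x^3 + 10368·x^4)·Dx^3 + (-12 + 540·x + 2592·x^2 + 2592·x^3)·Dx^4 + (7 + 138·x + 783·x^2 + 1728·x^3 + 1296·x^4)·Dx^5  (order 5).
h: a_k = 0, 0, -6, 6, -3, 9, -326/15, …
ICs: h(0) = 0, h′(0) = 0, h′′(0) = -12, h′′′(0) = 36, h′′′′(0) = -72.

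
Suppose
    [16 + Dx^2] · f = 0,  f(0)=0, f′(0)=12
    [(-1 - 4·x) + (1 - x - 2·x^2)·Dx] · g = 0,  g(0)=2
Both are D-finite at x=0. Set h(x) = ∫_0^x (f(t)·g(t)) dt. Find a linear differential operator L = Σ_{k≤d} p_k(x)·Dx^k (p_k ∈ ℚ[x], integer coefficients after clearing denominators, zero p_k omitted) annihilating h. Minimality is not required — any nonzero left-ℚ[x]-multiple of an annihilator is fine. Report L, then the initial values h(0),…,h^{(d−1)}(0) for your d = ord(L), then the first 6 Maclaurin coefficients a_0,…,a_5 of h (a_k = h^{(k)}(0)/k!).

L = (-12 + 16·x + 32·x^2)·Dx + (2 + 8·x)·Dx^2 + (-1 + x + 2·x^2)·Dx^3  (order 3).
h: a_k = 0, 0, 12, 8, 2, 56/5, …
ICs: h(0) = 0, h′(0) = 0, h′′(0) = 24.

f: a_k = 0, 12, 0, -32, 0, 128/5, …
g: a_k = 2, 2, 6, 10, 22, 42, …
Sym-product of L_f,L_g gives L₀ (≤ ord 2).
Integrate: L := L₀·Dx.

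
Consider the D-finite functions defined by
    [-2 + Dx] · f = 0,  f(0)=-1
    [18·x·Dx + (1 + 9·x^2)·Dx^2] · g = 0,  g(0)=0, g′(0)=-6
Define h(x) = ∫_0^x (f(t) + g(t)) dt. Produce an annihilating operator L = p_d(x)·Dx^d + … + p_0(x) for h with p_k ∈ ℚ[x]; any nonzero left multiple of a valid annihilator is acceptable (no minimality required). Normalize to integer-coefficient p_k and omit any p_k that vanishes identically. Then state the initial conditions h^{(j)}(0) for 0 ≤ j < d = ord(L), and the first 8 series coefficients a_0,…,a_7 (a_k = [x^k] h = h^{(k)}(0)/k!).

f: a_k = -1, -2, -2, -4/3, -2/3, -4/15, -4/45, -8/315, …
g: a_k = 0, -6, 0, 18, 0, -486/5, 0, 4374/7, …
h₀=f+g: left-lcm gives L₀, ord ≤ 3.
h=∫h₀ ⇒ L = L₀·Dx.
L = (18 - 36·x - 486·x^2 - 324·x^3)·Dx^2 + (-11 + 207·x^2 - 162·x^4)·Dx^3 + (1 + 9·x + 18·x^2 + 81·x^3 + 81·x^4)·Dx^4  (order 4).
h: a_k = 0, -1, -4, -2/3, 25/6, -2/15, -731/45, -4/315, …
ICs: h(0) = 0, h′(0) = -1, h′′(0) = -8, h′′′(0) = -4.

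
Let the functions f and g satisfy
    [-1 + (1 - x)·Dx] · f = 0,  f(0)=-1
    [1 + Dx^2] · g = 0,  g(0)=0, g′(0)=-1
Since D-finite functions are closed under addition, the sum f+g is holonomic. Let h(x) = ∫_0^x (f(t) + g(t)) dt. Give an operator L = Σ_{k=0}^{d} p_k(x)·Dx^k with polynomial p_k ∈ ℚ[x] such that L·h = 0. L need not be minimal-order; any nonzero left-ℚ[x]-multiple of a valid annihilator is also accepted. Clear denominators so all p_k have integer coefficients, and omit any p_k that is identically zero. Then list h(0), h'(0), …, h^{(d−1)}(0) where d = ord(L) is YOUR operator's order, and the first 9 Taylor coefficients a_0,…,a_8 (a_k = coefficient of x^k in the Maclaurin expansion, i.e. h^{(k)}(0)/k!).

L = (7 - 2·x + x^2)·Dx + (-3 + 5·x - 3·x^2 + x^3)·Dx^2 + (7 - 2·x + x^2)·Dx^3 + (-3 + 5·x - 3·x^2 + x^3)·Dx^4  (order 4).
h: a_k = 0, -1, -1, -1/3, -5/24, -1/5, -121/720, -1/7, -5039/40320, …
ICs: h(0) = 0, h′(0) = -1, h′′(0) = -2, h′′′(0) = -2.

f: a_k = -1, -1, -1, -1, -1, -1, -1, -1, -1, …
g: a_k = 0, -1, 0, 1/6, 0, -1/120, 0, 1/5040, 0, …
Weyl lclm of L_f,L_g ⇒ L₀ (ord ≤ 3).
h=∫h₀ ⇒ L = L₀·Dx.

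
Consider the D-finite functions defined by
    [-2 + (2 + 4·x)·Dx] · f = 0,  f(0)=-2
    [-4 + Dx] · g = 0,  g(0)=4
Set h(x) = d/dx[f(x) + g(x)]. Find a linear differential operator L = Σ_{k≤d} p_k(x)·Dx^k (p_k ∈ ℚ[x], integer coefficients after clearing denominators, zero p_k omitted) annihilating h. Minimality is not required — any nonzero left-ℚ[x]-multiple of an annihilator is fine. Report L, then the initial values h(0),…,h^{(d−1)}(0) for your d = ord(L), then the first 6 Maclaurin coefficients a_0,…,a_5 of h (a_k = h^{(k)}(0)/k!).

f: a_k = -2, -2, 1, -1, 5/4, -7/4, …
g: a_k = 4, 16, 32, 128/3, 128/3, 512/15, …
f+g: L₀ = lclm(L_f,L_g), ord ≤ 1+1.
h₀' ⇒ L via d/dx closure of L₀.
L = (-28 - 32·x) + (-13 - 64·x - 64·x^2)·Dx + (5 + 18·x + 16·x^2)·Dx^2  (order 2).
h: a_k = 14, 66, 125, 527/3, 1943/12, 9137/60, …
ICs: h(0) = 14, h′(0) = 66.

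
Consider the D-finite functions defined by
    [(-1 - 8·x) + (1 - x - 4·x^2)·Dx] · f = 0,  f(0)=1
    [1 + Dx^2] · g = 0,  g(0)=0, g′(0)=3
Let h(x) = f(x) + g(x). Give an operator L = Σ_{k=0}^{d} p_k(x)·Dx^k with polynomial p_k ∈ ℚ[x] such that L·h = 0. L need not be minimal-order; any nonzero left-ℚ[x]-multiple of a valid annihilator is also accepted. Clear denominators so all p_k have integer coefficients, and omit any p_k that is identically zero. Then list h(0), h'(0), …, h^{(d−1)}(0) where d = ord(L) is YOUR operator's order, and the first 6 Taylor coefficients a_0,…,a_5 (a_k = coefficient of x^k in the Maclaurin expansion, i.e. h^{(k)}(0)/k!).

f: a_k = 1, 1, 5, 9, 29, 65, …
g: a_k = 0, 3, 0, -1/2, 0, 1/40, …
Sum ⇒ L₀ = lclm(L_f,L_g) in ℚ(x)⟨Dx⟩.
L = (55 + 486·x + 553·x^2 + 1488·x^3 + 80·x^4 + 128·x^5) + (-11 - 11·x - 23·x^2 + 169·x^3 + 348·x^4 + 48·x^5 + 64·x^6)·Dx + (55 + 486·x + 553·x^2 + 1488·x^3 + 80·x^4 + 128·x^5)·Dx^2 + (-11 - 11·x - 23·x^2 + 169·x^3 + 348·x^4 + 48·x^5 + 64·x^6)·Dx^3  (order 3).
h: a_k = 1, 4, 5, 17/2, 29, 2601/40, …
ICs: h(0) = 1, h′(0) = 4, h′′(0) = 10.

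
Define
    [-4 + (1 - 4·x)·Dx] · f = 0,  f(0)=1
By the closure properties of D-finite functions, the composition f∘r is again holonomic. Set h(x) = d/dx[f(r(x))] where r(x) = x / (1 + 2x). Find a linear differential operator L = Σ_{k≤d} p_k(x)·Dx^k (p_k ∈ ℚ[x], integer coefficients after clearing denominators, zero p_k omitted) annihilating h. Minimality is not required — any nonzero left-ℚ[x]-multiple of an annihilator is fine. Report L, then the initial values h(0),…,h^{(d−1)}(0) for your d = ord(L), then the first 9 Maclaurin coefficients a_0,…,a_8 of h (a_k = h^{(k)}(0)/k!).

L = 4 + (-1 + 2·x)·Dx  (order 1).
h: a_k = 4, 16, 48, 128, 320, 768, 1792, 4096, 9216, …
ICs: h(0) = 4.

f: a_k = 1, 4, 16, 64, 256, 1024, 4096, 16384, 65536, …
L₀ from L_f via x↦r, Dx↦r'^{-1}Dx.
Derive L from L₀ (diff closure).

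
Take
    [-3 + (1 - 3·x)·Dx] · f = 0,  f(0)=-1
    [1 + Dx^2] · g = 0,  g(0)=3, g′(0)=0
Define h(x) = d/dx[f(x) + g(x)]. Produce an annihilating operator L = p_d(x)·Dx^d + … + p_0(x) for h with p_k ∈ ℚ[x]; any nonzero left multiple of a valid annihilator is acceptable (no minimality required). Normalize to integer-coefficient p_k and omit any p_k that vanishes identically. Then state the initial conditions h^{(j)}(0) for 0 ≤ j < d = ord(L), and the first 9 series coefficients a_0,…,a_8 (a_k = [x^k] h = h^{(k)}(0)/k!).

L = (654 - 36·x + 54·x^2) + (-55 + 171·x - 27·x^2 + 27·x^3)·Dx + (654 - 36·x + 54·x^2)·Dx^2 + (-55 + 171·x - 27·x^2 + 27·x^3)·Dx^3  (order 3).
h: a_k = -3, -21, -81, -647/2, -1215, -174961/40, -15309, -88179839/1680, -177147, …
ICs: h(0) = -3, h′(0) = -21, h′′(0) = -162.

f: a_k = -1, -3, -9, -27, -81, -243, -729, -2187, -6561, …
g: a_k = 3, 0, -3/2, 0, 1/8, 0, -1/240, 0, 1/13440, …
f+g: L₀ = lclm(L_f,L_g), ord ≤ 1+2.
Derive L from L₀ (diff closure).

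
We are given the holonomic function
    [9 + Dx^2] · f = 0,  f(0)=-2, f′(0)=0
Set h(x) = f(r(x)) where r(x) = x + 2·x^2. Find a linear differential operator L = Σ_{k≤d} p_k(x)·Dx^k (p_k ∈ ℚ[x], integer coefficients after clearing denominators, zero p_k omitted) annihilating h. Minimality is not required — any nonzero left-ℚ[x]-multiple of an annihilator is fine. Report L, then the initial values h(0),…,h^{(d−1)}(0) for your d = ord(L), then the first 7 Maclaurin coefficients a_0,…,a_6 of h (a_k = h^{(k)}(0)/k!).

L = (9 + 108·x + 432·x^2 + 576·x^3) - 4·Dx + (1 + 4·x)·Dx^2  (order 2).
h: a_k = -2, 0, 9, 36, 117/4, -54, -6399/40, …
ICs: h(0) = -2, h′(0) = 0.

f: a_k = -2, 0, 9, 0, -27/4, 0, 81/40, …
Change of var in L_f (x↦r) gives L₀.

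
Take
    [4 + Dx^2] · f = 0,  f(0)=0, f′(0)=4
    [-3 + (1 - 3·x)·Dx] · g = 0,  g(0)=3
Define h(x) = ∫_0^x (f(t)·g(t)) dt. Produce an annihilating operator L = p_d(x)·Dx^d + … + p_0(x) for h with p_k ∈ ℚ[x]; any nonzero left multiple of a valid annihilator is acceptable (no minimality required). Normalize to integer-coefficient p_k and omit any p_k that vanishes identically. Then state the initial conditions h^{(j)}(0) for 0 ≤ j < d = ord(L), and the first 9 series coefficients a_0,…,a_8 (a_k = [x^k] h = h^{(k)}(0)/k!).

f: a_k = 0, 4, 0, -8/3, 0, 8/15, 0, -16/315, 0, …
g: a_k = 3, 9, 27, 81, 243, 729, 2187, 6561, 19683, …
h₀=f·g: eliminate ⇒ L₀, order ≤ 2·1.
h=∫h₀ ⇒ L = L₀·Dx.
L = (-4 + 12·x)·Dx + 6·Dx^2 + (-1 + 3·x)·Dx^3  (order 3).
h: a_k = 0, 0, 6, 12, 25, 60, 2254/15, 1932/5, 212999/210, …
ICs: h(0) = 0, h′(0) = 0, h′′(0) = 12.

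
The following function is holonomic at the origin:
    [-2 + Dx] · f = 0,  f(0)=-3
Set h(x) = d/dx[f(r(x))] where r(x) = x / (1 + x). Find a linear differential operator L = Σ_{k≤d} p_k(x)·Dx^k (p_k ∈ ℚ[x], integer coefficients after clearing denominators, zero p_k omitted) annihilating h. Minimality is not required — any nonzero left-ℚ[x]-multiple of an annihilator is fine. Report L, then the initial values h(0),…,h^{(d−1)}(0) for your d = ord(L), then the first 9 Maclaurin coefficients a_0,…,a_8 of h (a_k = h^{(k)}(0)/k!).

f: a_k = -3, -6, -6, -4, -2, -4/5, -4/15, -8/105, -2/105, …
Change of var in L_f (x↦r) gives L₀.
Differentiate: ansatz ord ≤ ord L₀ ⇒ L.
L = -2·x + (-1 - 2·x - x^2)·Dx  (order 1).
h: a_k = -6, 0, 6, -8, 6, -8/5, -10/3, 256/35, -142/15, …
ICs: h(0) = -6.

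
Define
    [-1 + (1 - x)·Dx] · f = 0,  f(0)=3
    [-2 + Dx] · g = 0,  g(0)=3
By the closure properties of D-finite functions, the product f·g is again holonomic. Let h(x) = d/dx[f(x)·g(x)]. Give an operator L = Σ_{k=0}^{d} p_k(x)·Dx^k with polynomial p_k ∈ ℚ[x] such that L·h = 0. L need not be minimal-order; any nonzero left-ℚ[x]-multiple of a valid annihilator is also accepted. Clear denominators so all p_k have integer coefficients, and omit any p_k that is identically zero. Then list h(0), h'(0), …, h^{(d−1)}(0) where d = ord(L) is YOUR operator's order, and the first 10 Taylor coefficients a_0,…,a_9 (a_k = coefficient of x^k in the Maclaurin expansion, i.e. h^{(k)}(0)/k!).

f: a_k = 3, 3, 3, 3, 3, 3, 3, 3, 3, 3, …
g: a_k = 3, 6, 6, 4, 2, 4/5, 4/15, 8/105, 2/105, 4/945, …
Product ⇒ symmetric product L₀, ord ≤ 1.
Differentiate: ansatz ord ≤ ord L₀ ⇒ L.
L = (10 - 12·x + 4·x^2) + (-3 + 5·x - 2·x^2)·Dx  (order 1).
h: a_k = 27, 90, 171, 252, 327, 1986/5, 465, 18616/35, 20947/35, 69826/105, …
ICs: h(0) = 27.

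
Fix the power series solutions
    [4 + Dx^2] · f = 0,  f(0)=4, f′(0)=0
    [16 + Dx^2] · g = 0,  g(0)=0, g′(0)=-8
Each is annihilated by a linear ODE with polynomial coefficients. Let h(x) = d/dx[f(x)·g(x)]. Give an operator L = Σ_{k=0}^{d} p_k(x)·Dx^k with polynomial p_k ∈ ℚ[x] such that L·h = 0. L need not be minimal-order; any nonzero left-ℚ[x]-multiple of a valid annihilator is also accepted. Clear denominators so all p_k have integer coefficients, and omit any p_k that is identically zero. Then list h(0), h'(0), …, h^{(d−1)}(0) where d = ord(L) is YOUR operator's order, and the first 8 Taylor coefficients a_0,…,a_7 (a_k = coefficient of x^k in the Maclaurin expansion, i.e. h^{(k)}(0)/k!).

L = 144 + 40·Dx^2 + Dx^4  (order 4).
h: a_k = -32, 0, 448, 0, -3904/3, 0, 70016/45, 0, …
ICs: h(0) = -32, h′(0) = 0, h′′(0) = 896, h′′′(0) = 0.

f: a_k = 4, 0, -8, 0, 8/3, 0, -16/45, 0, …
g: a_k = 0, -8, 0, 64/3, 0, -256/15, 0, 2048/315, …
Product ⇒ symmetric product L₀, ord ≤ 4.
Derive L from L₀ (diff closure).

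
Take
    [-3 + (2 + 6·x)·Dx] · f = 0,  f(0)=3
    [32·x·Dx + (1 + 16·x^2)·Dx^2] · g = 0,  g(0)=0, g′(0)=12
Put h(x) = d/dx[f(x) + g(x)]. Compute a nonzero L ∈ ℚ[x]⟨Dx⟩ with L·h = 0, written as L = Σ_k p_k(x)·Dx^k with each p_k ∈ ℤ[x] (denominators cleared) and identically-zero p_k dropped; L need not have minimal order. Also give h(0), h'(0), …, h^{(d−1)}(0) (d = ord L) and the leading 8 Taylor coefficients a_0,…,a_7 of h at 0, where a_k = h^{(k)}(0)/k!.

L = (-192 - 1440·x + 9216·x^2 + 13824·x^3) + (-155 - 768·x + 4128·x^2 + 36864·x^3 + 48384·x^4)·Dx + (-6 + 110·x + 576·x^2 + 2624·x^3 + 10752·x^4 + 13824·x^5)·Dx^2  (order 2).
h: a_k = 33/2, -27/4, -2829/16, -1215/32, 811947/256, -137781/512, -99147705/2048, -8444007/4096, …
ICs: h(0) = 33/2, h′(0) = -27/4.

f: a_k = 3, 9/2, -27/8, 81/16, -1215/128, 5103/256, -45927/1024, 216513/2048, …
g: a_k = 0, 12, 0, -64, 0, 3072/5, 0, -49152/7, …
h₀=f+g: left-lcm gives L₀, ord ≤ 3.
h₀' ⇒ L via d/dx closure of L₀.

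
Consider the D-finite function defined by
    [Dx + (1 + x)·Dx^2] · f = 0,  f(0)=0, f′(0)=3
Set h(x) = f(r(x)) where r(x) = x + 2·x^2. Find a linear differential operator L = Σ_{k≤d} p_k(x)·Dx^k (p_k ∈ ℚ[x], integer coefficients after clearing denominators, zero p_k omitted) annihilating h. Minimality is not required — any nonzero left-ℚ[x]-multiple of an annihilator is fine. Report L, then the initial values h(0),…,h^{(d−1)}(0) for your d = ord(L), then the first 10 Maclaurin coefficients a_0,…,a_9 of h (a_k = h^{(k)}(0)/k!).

L = (-3 + 4·x + 8·x^2)·Dx + (1 + 5·x + 6·x^2 + 8·x^3)·Dx^2  (order 2).
h: a_k = 0, 3, 9/2, -5, -3/4, 33/5, -9/2, -39/7, 93/8, -5/3, …
ICs: h(0) = 0, h′(0) = 3.

f: a_k = 0, 3, -3/2, 1, -3/4, 3/5, -1/2, 3/7, -3/8, 1/3, …
L₀ from L_f via x↦r, Dx↦r'^{-1}Dx.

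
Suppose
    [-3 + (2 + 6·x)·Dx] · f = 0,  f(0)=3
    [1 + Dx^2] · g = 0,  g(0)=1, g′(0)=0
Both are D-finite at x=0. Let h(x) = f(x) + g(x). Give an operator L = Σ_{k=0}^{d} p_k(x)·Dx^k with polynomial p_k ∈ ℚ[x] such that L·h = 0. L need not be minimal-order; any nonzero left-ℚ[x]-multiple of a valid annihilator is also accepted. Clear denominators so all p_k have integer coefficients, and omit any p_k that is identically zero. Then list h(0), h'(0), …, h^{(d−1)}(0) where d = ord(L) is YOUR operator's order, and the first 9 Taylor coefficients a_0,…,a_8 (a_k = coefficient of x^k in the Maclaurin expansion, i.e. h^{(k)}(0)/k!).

L = (-93 - 72·x - 108·x^2) + (-10 + 18·x + 216·x^2 + 216·x^3)·Dx + (-93 - 72·x - 108·x^2)·Dx^2 + (-10 + 18·x + 216·x^2 + 216·x^3)·Dx^3  (order 3).
h: a_k = 4, 9/2, -31/8, 81/16, -3629/384, 5103/256, -2066779/46080, 216513/2048, -2659861949/10321920, …
ICs: h(0) = 4, h′(0) = 9/2, h′′(0) = -31/4.

f: a_k = 3, 9/2, -27/8, 81/16, -1215/128, 5103/256, -45927/1024, 216513/2048, -8444007/32768, …
g: a_k = 1, 0, -1/2, 0, 1/24, 0, -1/720, 0, 1/40320, …
h₀=f+g: left-lcm gives L₀, ord ≤ 3.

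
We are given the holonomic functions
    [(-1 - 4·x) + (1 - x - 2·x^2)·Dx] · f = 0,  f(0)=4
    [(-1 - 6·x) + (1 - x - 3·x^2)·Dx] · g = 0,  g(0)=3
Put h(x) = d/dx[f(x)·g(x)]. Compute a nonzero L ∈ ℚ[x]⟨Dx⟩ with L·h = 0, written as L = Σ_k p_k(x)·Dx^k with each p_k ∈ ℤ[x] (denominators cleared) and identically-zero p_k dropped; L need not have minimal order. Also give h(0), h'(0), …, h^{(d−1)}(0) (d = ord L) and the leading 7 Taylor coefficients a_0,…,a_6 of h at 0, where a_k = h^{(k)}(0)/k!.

f: a_k = 4, 4, 12, 20, 44, 84, 172, …
g: a_k = 3, 3, 12, 21, 57, 120, 291, …
Product ⇒ symmetric product L₀, ord ≤ 1.
Differentiate: ansatz ord ≤ ord L₀ ⇒ L.
L = (16 + 18·x - 36·x^2 - 368·x^3 - 132·x^4 + 900·x^5 + 720·x^6) + (-2 - 4·x + 39·x^2 + 16·x^3 - 160·x^4 - 69·x^5 + 210·x^6 + 144·x^7)·Dx  (order 1).
h: a_k = 24, 192, 684, 2592, 7920, 24264, 68712, …
ICs: h(0) = 24.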